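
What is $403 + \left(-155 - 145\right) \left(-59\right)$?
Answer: $18103$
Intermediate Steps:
$403 + \left(-155 - 145\right) \left(-59\right) = 403 - -17700 = 403 + 17700 = 18103$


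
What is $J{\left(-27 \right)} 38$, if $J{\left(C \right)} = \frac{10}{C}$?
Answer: $- \frac{380}{27} \approx -14.074$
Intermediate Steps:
$J{\left(-27 \right)} 38 = \frac{10}{-27} \cdot 38 = 10 \left(- \frac{1}{27}\right) 38 = \left(- \frac{10}{27}\right) 38 = - \frac{380}{27}$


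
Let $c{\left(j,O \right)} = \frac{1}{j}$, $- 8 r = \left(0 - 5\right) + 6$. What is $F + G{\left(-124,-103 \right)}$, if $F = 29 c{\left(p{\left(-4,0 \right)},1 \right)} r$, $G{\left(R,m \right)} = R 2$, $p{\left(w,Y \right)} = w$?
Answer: $- \frac{7907}{32} \approx -247.09$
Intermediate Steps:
$r = - \frac{1}{8}$ ($r = - \frac{\left(0 - 5\right) + 6}{8} = - \frac{-5 + 6}{8} = \left(- \frac{1}{8}\right) 1 = - \frac{1}{8} \approx -0.125$)
$G{\left(R,m \right)} = 2 R$
$F = \frac{29}{32}$ ($F = \frac{29}{-4} \left(- \frac{1}{8}\right) = 29 \left(- \frac{1}{4}\right) \left(- \frac{1}{8}\right) = \left(- \frac{29}{4}\right) \left(- \frac{1}{8}\right) = \frac{29}{32} \approx 0.90625$)
$F + G{\left(-124,-103 \right)} = \frac{29}{32} + 2 \left(-124\right) = \frac{29}{32} - 248 = - \frac{7907}{32}$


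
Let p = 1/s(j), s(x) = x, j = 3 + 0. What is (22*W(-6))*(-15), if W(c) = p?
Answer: -110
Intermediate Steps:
j = 3
p = ⅓ (p = 1/3 = ⅓ ≈ 0.33333)
W(c) = ⅓
(22*W(-6))*(-15) = (22*(⅓))*(-15) = (22/3)*(-15) = -110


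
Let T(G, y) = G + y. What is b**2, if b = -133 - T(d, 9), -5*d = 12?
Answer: 487204/25 ≈ 19488.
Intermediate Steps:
d = -12/5 (d = -1/5*12 = -12/5 ≈ -2.4000)
b = -698/5 (b = -133 - (-12/5 + 9) = -133 - 1*33/5 = -133 - 33/5 = -698/5 ≈ -139.60)
b**2 = (-698/5)**2 = 487204/25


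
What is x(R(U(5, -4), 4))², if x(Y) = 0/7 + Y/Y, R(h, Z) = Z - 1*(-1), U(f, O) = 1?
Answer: 1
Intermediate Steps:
R(h, Z) = 1 + Z (R(h, Z) = Z + 1 = 1 + Z)
x(Y) = 1 (x(Y) = 0*(⅐) + 1 = 0 + 1 = 1)
x(R(U(5, -4), 4))² = 1² = 1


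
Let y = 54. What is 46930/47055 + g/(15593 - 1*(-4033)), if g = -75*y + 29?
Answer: 48789335/61566762 ≈ 0.79246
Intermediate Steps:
g = -4021 (g = -75*54 + 29 = -4050 + 29 = -4021)
46930/47055 + g/(15593 - 1*(-4033)) = 46930/47055 - 4021/(15593 - 1*(-4033)) = 46930*(1/47055) - 4021/(15593 + 4033) = 9386/9411 - 4021/19626 = 48789335/61566762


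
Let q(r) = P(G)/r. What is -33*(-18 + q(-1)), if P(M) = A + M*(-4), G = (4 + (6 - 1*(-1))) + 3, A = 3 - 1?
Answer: -1188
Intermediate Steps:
A = 2
G = 14 (G = (4 + (6 + 1)) + 3 = (4 + 7) + 3 = 11 + 3 = 14)
P(M) = 2 - 4*M (P(M) = 2 + M*(-4) = 2 - 4*M)
q(r) = -54/r (q(r) = (2 - 4*14)/r = (2 - 56)/r = -54/r)
-33*(-18 + q(-1)) = -33*(-18 - 54/(-1)) = -33*(-18 - 54*(-1)) = -33*(-18 + 54) = -33*36 = -1188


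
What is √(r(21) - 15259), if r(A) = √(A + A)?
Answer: √(-15259 + √42) ≈ 123.5*I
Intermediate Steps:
r(A) = √2*√A (r(A) = √(2*A) = √2*√A)
√(r(21) - 15259) = √(√2*√21 - 15259) = √(√42 - 15259) = √(-15259 + √42)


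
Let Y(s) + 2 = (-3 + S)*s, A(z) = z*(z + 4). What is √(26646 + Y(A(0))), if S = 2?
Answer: 2*√6661 ≈ 163.23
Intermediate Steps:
A(z) = z*(4 + z)
Y(s) = -2 - s (Y(s) = -2 + (-3 + 2)*s = -2 - s)
√(26646 + Y(A(0))) = √(26646 + (-2 - 0*(4 + 0))) = √(26646 + (-2 - 0*4)) = √(26646 + (-2 - 1*0)) = √(26646 + (-2 + 0)) = √(26646 - 2) = √26644 = 2*√6661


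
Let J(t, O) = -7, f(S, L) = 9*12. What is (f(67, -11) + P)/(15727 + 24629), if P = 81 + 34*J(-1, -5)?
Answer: -49/40356 ≈ -0.0012142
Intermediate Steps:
f(S, L) = 108
P = -157 (P = 81 + 34*(-7) = 81 - 238 = -157)
(f(67, -11) + P)/(15727 + 24629) = (108 - 157)/(15727 + 24629) = -49/40356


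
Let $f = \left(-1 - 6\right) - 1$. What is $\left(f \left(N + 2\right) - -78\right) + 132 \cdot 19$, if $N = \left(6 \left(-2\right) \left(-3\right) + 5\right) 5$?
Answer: $930$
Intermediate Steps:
$N = 205$ ($N = \left(\left(-12\right) \left(-3\right) + 5\right) 5 = \left(36 + 5\right) 5 = 41 \cdot 5 = 205$)
$f = -8$ ($f = \left(-1 - 6\right) - 1 = -7 - 1 = -8$)
$\left(f \left(N + 2\right) - -78\right) + 132 \cdot 19 = \left(- 8 \left(205 + 2\right) - -78\right) + 132 \cdot 19 = \left(\left(-8\right) 207 + 78\right) + 2508 = \left(-1656 + 78\right) + 2508 = -1578 + 2508 = 930$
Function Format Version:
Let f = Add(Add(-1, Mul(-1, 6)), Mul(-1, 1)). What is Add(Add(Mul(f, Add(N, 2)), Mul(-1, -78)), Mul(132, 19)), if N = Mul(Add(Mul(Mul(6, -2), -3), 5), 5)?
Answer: 930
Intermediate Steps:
N = 205 (N = Mul(Add(Mul(-12, -3), 5), 5) = Mul(Add(36, 5), 5) = Mul(41, 5) = 205)
f = -8 (f = Add(Add(-1, -6), -1) = Add(-7, -1) = -8)
Add(Add(Mul(f, Add(N, 2)), Mul(-1, -78)), Mul(132, 19)) = Add(Add(Mul(-8, Add(205, 2)), Mul(-1, -78)), Mul(132, 19)) = Add(Add(Mul(-8, 207), 78), 2508) = Add(Add(-1656, 78), 2508) = Add(-1578, 2508) = 930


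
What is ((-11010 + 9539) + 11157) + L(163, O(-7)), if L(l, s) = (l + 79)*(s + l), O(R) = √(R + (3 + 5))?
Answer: 49374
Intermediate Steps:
O(R) = √(8 + R) (O(R) = √(R + 8) = √(8 + R))
L(l, s) = (79 + l)*(l + s)
((-11010 + 9539) + 11157) + L(163, O(-7)) = ((-11010 + 9539) + 11157) + (163² + 79*163 + 79*√(8 - 7) + 163*√(8 - 7)) = (-1471 + 11157) + (26569 + 12877 + 79*√1 + 163*√1) = 9686 + (26569 + 12877 + 79*1 + 163*1) = 9686 + (26569 + 12877 + 79 + 163) = 9686 + 39688 = 49374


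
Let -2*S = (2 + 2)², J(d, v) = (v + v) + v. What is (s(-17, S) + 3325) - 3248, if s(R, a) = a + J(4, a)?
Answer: 45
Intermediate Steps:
J(d, v) = 3*v (J(d, v) = 2*v + v = 3*v)
S = -8 (S = -(2 + 2)²/2 = -½*4² = -½*16 = -8)
s(R, a) = 4*a (s(R, a) = a + 3*a = 4*a)
(s(-17, S) + 3325) - 3248 = (4*(-8) + 3325) - 3248 = (-32 + 3325) - 3248 = 3293 - 3248 = 45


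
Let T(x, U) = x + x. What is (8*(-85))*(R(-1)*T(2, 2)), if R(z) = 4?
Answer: -10880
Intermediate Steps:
T(x, U) = 2*x
(8*(-85))*(R(-1)*T(2, 2)) = (8*(-85))*(4*(2*2)) = -2720*4 = -680*16 = -10880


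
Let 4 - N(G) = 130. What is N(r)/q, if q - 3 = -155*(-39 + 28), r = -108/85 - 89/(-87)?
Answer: -9/122 ≈ -0.073771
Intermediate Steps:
r = -1831/7395 (r = -108*1/85 - 89*(-1/87) = -108/85 + 89/87 = -1831/7395 ≈ -0.24760)
q = 1708 (q = 3 - 155*(-39 + 28) = 3 - 155*(-11) = 3 + 1705 = 1708)
N(G) = -126 (N(G) = 4 - 1*130 = 4 - 130 = -126)
N(r)/q = -126/1708 = -126*1/1708 = -9/122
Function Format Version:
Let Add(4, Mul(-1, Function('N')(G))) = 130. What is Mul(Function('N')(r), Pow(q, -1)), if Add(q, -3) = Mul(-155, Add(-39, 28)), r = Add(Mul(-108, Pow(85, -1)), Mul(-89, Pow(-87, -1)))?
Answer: Rational(-9, 122) ≈ -0.073771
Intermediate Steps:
r = Rational(-1831, 7395) (r = Add(Mul(-108, Rational(1, 85)), Mul(-89, Rational(-1, 87))) = Add(Rational(-108, 85), Rational(89, 87)) = Rational(-1831, 7395) ≈ -0.24760)
q = 1708 (q = Add(3, Mul(-155, Add(-39, 28))) = Add(3, Mul(-155, -11)) = Add(3, 1705) = 1708)
Function('N')(G) = -126 (Function('N')(G) = Add(4, Mul(-1, 130)) = Add(4, -130) = -126)
Mul(Function('N')(r), Pow(q, -1)) = Mul(-126, Pow(1708, -1)) = Mul(-126, Rational(1, 1708)) = Rational(-9, 122)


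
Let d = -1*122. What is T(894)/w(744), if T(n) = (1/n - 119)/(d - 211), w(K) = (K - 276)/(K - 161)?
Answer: 62022455/139324536 ≈ 0.44517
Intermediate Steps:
w(K) = (-276 + K)/(-161 + K)
d = -122
T(n) = 119/333 - 1/(333*n) (T(n) = (1/n - 119)/(-122 - 211) = (-119 + 1/n)/(-333) = (-119 + 1/n)*(-1/333) = 119/333 - 1/(333*n))
T(894)/w(744) = ((1/333)*(-1 + 119*894)/894)/(((-276 + 744)/(-161 + 744))) = ((1/333)*(1/894)*(-1 + 106386))/((468/583)) = ((1/333)*(1/894)*106385)/(((1/583)*468)) = 106385/(297702*(468/583)) = (106385/297702)*(583/468) = 62022455/139324536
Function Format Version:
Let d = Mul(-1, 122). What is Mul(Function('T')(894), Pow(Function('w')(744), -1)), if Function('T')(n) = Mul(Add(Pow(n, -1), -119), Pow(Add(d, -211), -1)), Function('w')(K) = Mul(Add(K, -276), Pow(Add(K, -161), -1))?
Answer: Rational(62022455, 139324536) ≈ 0.44517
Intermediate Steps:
Function('w')(K) = Mul(Pow(Add(-161, K), -1), Add(-276, K)) (Function('w')(K) = Mul(Add(-276, K), Pow(Add(-161, K), -1)) = Mul(Pow(Add(-161, K), -1), Add(-276, K)))
d = -122
Function('T')(n) = Add(Rational(119, 333), Mul(Rational(-1, 333), Pow(n, -1))) (Function('T')(n) = Mul(Add(Pow(n, -1), -119), Pow(Add(-122, -211), -1)) = Mul(Add(-119, Pow(n, -1)), Pow(-333, -1)) = Mul(Add(-119, Pow(n, -1)), Rational(-1, 333)) = Add(Rational(119, 333), Mul(Rational(-1, 333), Pow(n, -1))))
Mul(Function('T')(894), Pow(Function('w')(744), -1)) = Mul(Mul(Rational(1, 333), Pow(894, -1), Add(-1, Mul(119, 894))), Pow(Mul(Pow(Add(-161, 744), -1), Add(-276, 744)), -1)) = Mul(Mul(Rational(1, 333), Rational(1, 894), Add(-1, 106386)), Pow(Mul(Pow(583, -1), 468), -1)) = Mul(Mul(Rational(1, 333), Rational(1, 894), 106385), Pow(Mul(Rational(1, 583), 468), -1)) = Mul(Rational(106385, 297702), Pow(Rational(468, 583), -1)) = Mul(Rational(106385, 297702), Rational(583, 468)) = Rational(62022455, 139324536)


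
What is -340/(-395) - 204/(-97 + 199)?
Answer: -90/79 ≈ -1.1392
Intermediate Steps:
-340/(-395) - 204/(-97 + 199) = -340*(-1/395) - 204/102 = 68/79 - 204*1/102 = 68/79 - 2 = -90/79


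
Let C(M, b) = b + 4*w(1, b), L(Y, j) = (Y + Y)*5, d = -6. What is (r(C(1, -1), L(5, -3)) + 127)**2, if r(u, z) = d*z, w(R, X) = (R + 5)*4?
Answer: 29929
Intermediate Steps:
w(R, X) = 20 + 4*R (w(R, X) = (5 + R)*4 = 20 + 4*R)
L(Y, j) = 10*Y (L(Y, j) = (2*Y)*5 = 10*Y)
C(M, b) = 96 + b (C(M, b) = b + 4*(20 + 4*1) = b + 4*(20 + 4) = b + 4*24 = b + 96 = 96 + b)
r(u, z) = -6*z
(r(C(1, -1), L(5, -3)) + 127)**2 = (-60*5 + 127)**2 = (-6*50 + 127)**2 = (-300 + 127)**2 = (-173)**2 = 29929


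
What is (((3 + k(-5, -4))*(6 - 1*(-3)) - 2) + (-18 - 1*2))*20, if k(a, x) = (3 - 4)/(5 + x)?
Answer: -80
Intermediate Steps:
k(a, x) = -1/(5 + x)
(((3 + k(-5, -4))*(6 - 1*(-3)) - 2) + (-18 - 1*2))*20 = (((3 - 1/(5 - 4))*(6 - 1*(-3)) - 2) + (-18 - 1*2))*20 = (((3 - 1/1)*(6 + 3) - 2) + (-18 - 2))*20 = (((3 - 1*1)*9 - 2) - 20)*20 = (((3 - 1)*9 - 2) - 20)*20 = ((2*9 - 2) - 20)*20 = ((18 - 2) - 20)*20 = (16 - 20)*20 = -4*20 = -80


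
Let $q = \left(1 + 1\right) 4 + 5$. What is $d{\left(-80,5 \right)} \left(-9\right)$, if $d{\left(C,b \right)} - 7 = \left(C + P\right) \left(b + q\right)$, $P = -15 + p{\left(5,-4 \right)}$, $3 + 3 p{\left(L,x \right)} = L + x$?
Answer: $15435$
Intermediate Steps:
$p{\left(L,x \right)} = -1 + \frac{L}{3} + \frac{x}{3}$ ($p{\left(L,x \right)} = -1 + \frac{L + x}{3} = -1 + \left(\frac{L}{3} + \frac{x}{3}\right) = -1 + \frac{L}{3} + \frac{x}{3}$)
$P = - \frac{47}{3}$ ($P = -15 + \left(-1 + \frac{1}{3} \cdot 5 + \frac{1}{3} \left(-4\right)\right) = -15 - \frac{2}{3} = - \frac{47}{3} \approx -15.667$)
$q = 13$ ($q = 2 \cdot 4 + 5 = 8 + 5 = 13$)
$d{\left(C,b \right)} = 7 + \left(13 + b\right) \left(- \frac{47}{3} + C\right)$ ($d{\left(C,b \right)} = 7 + \left(C - \frac{47}{3}\right) \left(b + 13\right) = 7 + \left(- \frac{47}{3} + C\right) \left(13 + b\right) = 7 + \left(13 + b\right) \left(- \frac{47}{3} + C\right)$)
$d{\left(-80,5 \right)} \left(-9\right) = \left(- \frac{590}{3} + 13 \left(-80\right) - \frac{235}{3} - 400\right) \left(-9\right) = \left(- \frac{590}{3} - 1040 - \frac{235}{3} - 400\right) \left(-9\right) = \left(-1715\right) \left(-9\right) = 15435$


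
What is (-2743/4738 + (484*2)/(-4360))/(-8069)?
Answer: 2068233/20835852490 ≈ 9.9263e-5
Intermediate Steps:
(-2743/4738 + (484*2)/(-4360))/(-8069) = (-2743*1/4738 + 968*(-1/4360))*(-1/8069) = (-2743/4738 - 121/545)*(-1/8069) = -2068233/2582210*(-1/8069) = 2068233/20835852490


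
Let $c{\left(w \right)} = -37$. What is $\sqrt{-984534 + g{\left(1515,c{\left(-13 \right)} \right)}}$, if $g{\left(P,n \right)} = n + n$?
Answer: $4 i \sqrt{61538} \approx 992.27 i$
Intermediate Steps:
$g{\left(P,n \right)} = 2 n$
$\sqrt{-984534 + g{\left(1515,c{\left(-13 \right)} \right)}} = \sqrt{-984534 + 2 \left(-37\right)} = \sqrt{-984534 - 74} = \sqrt{-984608} = 4 i \sqrt{61538}$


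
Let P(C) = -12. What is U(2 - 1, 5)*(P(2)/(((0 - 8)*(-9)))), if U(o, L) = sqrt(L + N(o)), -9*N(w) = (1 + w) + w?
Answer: -sqrt(42)/18 ≈ -0.36004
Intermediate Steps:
N(w) = -1/9 - 2*w/9 (N(w) = -((1 + w) + w)/9 = -(1 + 2*w)/9 = -1/9 - 2*w/9)
U(o, L) = sqrt(-1/9 + L - 2*o/9) (U(o, L) = sqrt(L + (-1/9 - 2*o/9)) = sqrt(-1/9 + L - 2*o/9))
U(2 - 1, 5)*(P(2)/(((0 - 8)*(-9)))) = (sqrt(-1 - 2*(2 - 1) + 9*5)/3)*(-12*(-1/(9*(0 - 8)))) = (sqrt(-1 - 2*1 + 45)/3)*(-12/((-8*(-9)))) = (sqrt(-1 - 2 + 45)/3)*(-12/72) = (sqrt(42)/3)*(-12*1/72) = (sqrt(42)/3)*(-1/6) = -sqrt(42)/18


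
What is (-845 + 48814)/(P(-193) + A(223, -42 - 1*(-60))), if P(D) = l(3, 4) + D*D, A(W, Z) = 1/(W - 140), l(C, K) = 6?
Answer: 3981427/3092166 ≈ 1.2876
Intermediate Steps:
A(W, Z) = 1/(-140 + W)
P(D) = 6 + D² (P(D) = 6 + D*D = 6 + D²)
(-845 + 48814)/(P(-193) + A(223, -42 - 1*(-60))) = (-845 + 48814)/((6 + (-193)²) + 1/(-140 + 223)) = 47969/((6 + 37249) + 1/83) = 47969/(37255 + 1/83) = 47969/(3092166/83) = 47969*(83/3092166) = 3981427/3092166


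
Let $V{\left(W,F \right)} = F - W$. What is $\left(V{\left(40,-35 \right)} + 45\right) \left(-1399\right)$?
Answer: $41970$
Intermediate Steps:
$\left(V{\left(40,-35 \right)} + 45\right) \left(-1399\right) = \left(\left(-35 - 40\right) + 45\right) \left(-1399\right) = \left(-75 + 45\right) \left(-1399\right) = \left(-30\right) \left(-1399\right) = 41970$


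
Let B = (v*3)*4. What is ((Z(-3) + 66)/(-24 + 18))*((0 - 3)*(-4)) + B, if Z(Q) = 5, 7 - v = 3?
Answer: -94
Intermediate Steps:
v = 4 (v = 7 - 1*3 = 7 - 3 = 4)
B = 48 (B = (4*3)*4 = 12*4 = 48)
((Z(-3) + 66)/(-24 + 18))*((0 - 3)*(-4)) + B = ((5 + 66)/(-24 + 18))*((0 - 3)*(-4)) + 48 = (71/(-6))*(-3*(-4)) + 48 = (71*(-⅙))*12 + 48 = -71/6*12 + 48 = -142 + 48 = -94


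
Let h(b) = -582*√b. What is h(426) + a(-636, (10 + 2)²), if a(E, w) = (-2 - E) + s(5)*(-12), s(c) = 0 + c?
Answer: 574 - 582*√426 ≈ -11438.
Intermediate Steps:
s(c) = c
a(E, w) = -62 - E (a(E, w) = (-2 - E) + 5*(-12) = (-2 - E) - 60 = -62 - E)
h(426) + a(-636, (10 + 2)²) = -582*√426 + (-62 - 1*(-636)) = -582*√426 + (-62 + 636) = -582*√426 + 574 = 574 - 582*√426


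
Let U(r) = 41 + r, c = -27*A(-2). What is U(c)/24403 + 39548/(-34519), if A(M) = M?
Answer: -961810539/842367157 ≈ -1.1418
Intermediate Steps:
c = 54 (c = -27*(-2) = 54)
U(c)/24403 + 39548/(-34519) = (41 + 54)/24403 + 39548/(-34519) = 95*(1/24403) + 39548*(-1/34519) = 95/24403 - 39548/34519 = -961810539/842367157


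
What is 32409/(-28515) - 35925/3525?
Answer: -5060636/446735 ≈ -11.328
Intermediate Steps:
32409/(-28515) - 35925/3525 = 32409*(-1/28515) - 35925*1/3525 = -10803/9505 - 479/47 = -5060636/446735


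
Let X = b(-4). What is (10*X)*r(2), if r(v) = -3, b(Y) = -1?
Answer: 30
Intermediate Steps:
X = -1
(10*X)*r(2) = (10*(-1))*(-3) = -10*(-3) = 30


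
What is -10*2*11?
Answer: -220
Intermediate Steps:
-10*2*11 = -20*11 = -220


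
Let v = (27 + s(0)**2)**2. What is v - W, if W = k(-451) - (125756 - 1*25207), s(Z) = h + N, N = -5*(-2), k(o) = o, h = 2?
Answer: 130241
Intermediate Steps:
N = 10
s(Z) = 12 (s(Z) = 2 + 10 = 12)
v = 29241 (v = (27 + 12**2)**2 = (27 + 144)**2 = 171**2 = 29241)
W = -101000 (W = -451 - (125756 - 1*25207) = -451 - (125756 - 25207) = -451 - 1*100549 = -451 - 100549 = -101000)
v - W = 29241 - 1*(-101000) = 29241 + 101000 = 130241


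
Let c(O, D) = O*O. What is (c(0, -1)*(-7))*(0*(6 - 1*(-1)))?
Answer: 0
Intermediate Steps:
c(O, D) = O**2
(c(0, -1)*(-7))*(0*(6 - 1*(-1))) = (0**2*(-7))*(0*(6 - 1*(-1))) = (0*(-7))*(0*(6 + 1)) = 0*(0*7) = 0*0 = 0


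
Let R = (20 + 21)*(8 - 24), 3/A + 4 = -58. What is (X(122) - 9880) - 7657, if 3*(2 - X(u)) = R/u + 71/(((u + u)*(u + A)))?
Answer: -16173367865/922442 ≈ -17533.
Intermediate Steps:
A = -3/62 (A = 3/(-4 - 58) = 3/(-62) = 3*(-1/62) = -3/62 ≈ -0.048387)
R = -656 (R = 41*(-16) = -656)
X(u) = 2 + 656/(3*u) - 71/(6*u*(-3/62 + u)) (X(u) = 2 - (-656/u + 71/(((u + u)*(u - 3/62))))/3 = 2 - (-656/u + 71/(((2*u)*(-3/62 + u))))/3 = 2 - (-656/u + 71/((2*u*(-3/62 + u))))/3 = 2 - (-656/u + 71*(1/(2*u*(-3/62 + u))))/3 = 2 - (-656/u + 71/(2*u*(-3/62 + u)))/3 = 2 + (656/(3*u) - 71/(6*u*(-3/62 + u))) = 2 + 656/(3*u) - 71/(6*u*(-3/62 + u)))
(X(122) - 9880) - 7657 = ((1/3)*(-4169 + 372*122**2 + 40654*122)/(122*(-3 + 62*122)) - 9880) - 7657 = ((1/3)*(1/122)*(-4169 + 372*14884 + 4959788)/(-3 + 7564) - 9880) - 7657 = ((1/3)*(1/122)*(-4169 + 5536848 + 4959788)/7561 - 9880) - 7657 = ((1/3)*(1/122)*(1/7561)*10492467 - 9880) - 7657 = (3497489/922442 - 9880) - 7657 = -9110229471/922442 - 7657 = -16173367865/922442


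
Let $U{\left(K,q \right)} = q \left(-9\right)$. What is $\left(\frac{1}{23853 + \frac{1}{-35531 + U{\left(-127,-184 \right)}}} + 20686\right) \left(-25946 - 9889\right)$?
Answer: $- \frac{598971614589881565}{808020374} \approx -7.4128 \cdot 10^{8}$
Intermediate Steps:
$U{\left(K,q \right)} = - 9 q$
$\left(\frac{1}{23853 + \frac{1}{-35531 + U{\left(-127,-184 \right)}}} + 20686\right) \left(-25946 - 9889\right) = \left(\frac{1}{23853 + \frac{1}{-35531 - -1656}} + 20686\right) \left(-25946 - 9889\right) = \left(\frac{1}{23853 + \frac{1}{-35531 + 1656}} + 20686\right) \left(-35835\right) = \left(\frac{1}{23853 + \frac{1}{-33875}} + 20686\right) \left(-35835\right) = \left(\frac{1}{23853 - \frac{1}{33875}} + 20686\right) \left(-35835\right) = \left(\frac{1}{\frac{808020374}{33875}} + 20686\right) \left(-35835\right) = \left(\frac{33875}{808020374} + 20686\right) \left(-35835\right) = \frac{16714709490439}{808020374} \left(-35835\right) = - \frac{598971614589881565}{808020374}$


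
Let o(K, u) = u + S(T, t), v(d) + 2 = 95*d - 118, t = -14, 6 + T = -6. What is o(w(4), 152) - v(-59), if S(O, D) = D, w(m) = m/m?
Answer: 5863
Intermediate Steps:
T = -12 (T = -6 - 6 = -12)
w(m) = 1
v(d) = -120 + 95*d (v(d) = -2 + (95*d - 118) = -2 + (-118 + 95*d) = -120 + 95*d)
o(K, u) = -14 + u (o(K, u) = u - 14 = -14 + u)
o(w(4), 152) - v(-59) = (-14 + 152) - (-120 + 95*(-59)) = 138 - (-120 - 5605) = 138 - 1*(-5725) = 138 + 5725 = 5863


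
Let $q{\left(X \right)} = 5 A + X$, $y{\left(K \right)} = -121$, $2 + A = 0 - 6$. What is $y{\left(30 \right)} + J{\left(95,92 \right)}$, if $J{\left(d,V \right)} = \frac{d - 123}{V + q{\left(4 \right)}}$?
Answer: $- \frac{243}{2} \approx -121.5$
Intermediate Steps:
$A = -8$ ($A = -2 + \left(0 - 6\right) = -2 - 6 = -8$)
$q{\left(X \right)} = -40 + X$ ($q{\left(X \right)} = 5 \left(-8\right) + X = -40 + X$)
$J{\left(d,V \right)} = \frac{-123 + d}{-36 + V}$ ($J{\left(d,V \right)} = \frac{d - 123}{V + \left(-40 + 4\right)} = \frac{-123 + d}{V - 36} = \frac{-123 + d}{-36 + V}$)
$y{\left(30 \right)} + J{\left(95,92 \right)} = -121 + \frac{-123 + 95}{-36 + 92} = -121 + \frac{1}{56} \left(-28\right) = -121 - \frac{1}{2} = - \frac{243}{2}$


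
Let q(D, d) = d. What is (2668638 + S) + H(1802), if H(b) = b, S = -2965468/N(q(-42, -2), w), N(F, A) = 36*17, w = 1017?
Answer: 407835953/153 ≈ 2.6656e+6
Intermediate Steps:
N(F, A) = 612
S = -741367/153 (S = -2965468/612 = -2965468*1/612 = -741367/153 ≈ -4845.5)
(2668638 + S) + H(1802) = (2668638 - 741367/153) + 1802 = 407560247/153 + 1802 = 407835953/153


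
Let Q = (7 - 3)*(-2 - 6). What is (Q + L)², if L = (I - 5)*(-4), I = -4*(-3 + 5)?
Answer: 400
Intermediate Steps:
I = -8 (I = -4*2 = -8)
Q = -32 (Q = 4*(-8) = -32)
L = 52 (L = (-8 - 5)*(-4) = -13*(-4) = 52)
(Q + L)² = (-32 + 52)² = 20² = 400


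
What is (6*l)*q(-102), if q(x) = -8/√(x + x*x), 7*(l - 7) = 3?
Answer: -416*√10302/12019 ≈ -3.5131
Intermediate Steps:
l = 52/7 (l = 7 + (⅐)*3 = 7 + 3/7 = 52/7 ≈ 7.4286)
q(x) = -8/√(x + x²)
(6*l)*q(-102) = (6*(52/7))*(-8*√10302/10302) = 312*(-8*√10302/10302)/7 = 312*(-4*√10302/5151)/7 = -416*√10302/12019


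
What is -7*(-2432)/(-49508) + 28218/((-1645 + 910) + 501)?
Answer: -58375015/482703 ≈ -120.93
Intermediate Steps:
-7*(-2432)/(-49508) + 28218/((-1645 + 910) + 501) = 17024*(-1/49508) + 28218/(-735 + 501) = -4256/12377 + 28218/(-234) = -4256/12377 + 28218*(-1/234) = -4256/12377 - 4703/39 = -58375015/482703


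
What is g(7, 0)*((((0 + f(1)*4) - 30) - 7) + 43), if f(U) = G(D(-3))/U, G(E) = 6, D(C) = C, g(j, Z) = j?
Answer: 210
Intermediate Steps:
f(U) = 6/U
g(7, 0)*((((0 + f(1)*4) - 30) - 7) + 43) = 7*((((0 + (6/1)*4) - 30) - 7) + 43) = 7*((((0 + (6*1)*4) - 30) - 7) + 43) = 7*((((0 + 6*4) - 30) - 7) + 43) = 7*((((0 + 24) - 30) - 7) + 43) = 7*(((24 - 30) - 7) + 43) = 7*((-6 - 7) + 43) = 7*(-13 + 43) = 7*30 = 210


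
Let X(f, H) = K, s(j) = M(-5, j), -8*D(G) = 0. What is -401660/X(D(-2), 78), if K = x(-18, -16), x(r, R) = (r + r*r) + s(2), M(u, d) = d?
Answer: -14345/11 ≈ -1304.1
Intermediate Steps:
D(G) = 0 (D(G) = -⅛*0 = 0)
s(j) = j
x(r, R) = 2 + r + r² (x(r, R) = (r + r*r) + 2 = (r + r²) + 2 = 2 + r + r²)
K = 308 (K = 2 - 18 + (-18)² = 2 - 18 + 324 = 308)
X(f, H) = 308
-401660/X(D(-2), 78) = -401660/308 = -401660*1/308 = -14345/11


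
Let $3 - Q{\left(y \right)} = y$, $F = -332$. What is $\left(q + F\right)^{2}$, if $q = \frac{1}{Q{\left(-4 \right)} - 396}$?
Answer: $\frac{16679464201}{151321} \approx 1.1023 \cdot 10^{5}$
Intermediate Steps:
$Q{\left(y \right)} = 3 - y$
$q = - \frac{1}{389}$ ($q = \frac{1}{\left(3 - -4\right) - 396} = \frac{1}{\left(3 + 4\right) - 396} = \frac{1}{7 - 396} = \frac{1}{-389} = - \frac{1}{389} \approx -0.0025707$)
$\left(q + F\right)^{2} = \left(- \frac{1}{389} - 332\right)^{2} = \left(- \frac{129149}{389}\right)^{2} = \frac{16679464201}{151321}$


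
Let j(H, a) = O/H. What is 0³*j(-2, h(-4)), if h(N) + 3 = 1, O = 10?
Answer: 0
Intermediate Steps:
h(N) = -2 (h(N) = -3 + 1 = -2)
j(H, a) = 10/H
0³*j(-2, h(-4)) = 0³*(10/(-2)) = 0*(10*(-½)) = 0*(-5) = 0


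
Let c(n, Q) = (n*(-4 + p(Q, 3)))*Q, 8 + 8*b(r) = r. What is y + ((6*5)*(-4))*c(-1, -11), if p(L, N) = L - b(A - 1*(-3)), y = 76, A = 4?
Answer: 19711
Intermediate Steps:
b(r) = -1 + r/8
p(L, N) = ⅛ + L (p(L, N) = L - (-1 + (4 - 1*(-3))/8) = L - (-1 + (4 + 3)/8) = L - (-1 + (⅛)*7) = L - (-1 + 7/8) = L - 1*(-⅛) = L + ⅛ = ⅛ + L)
c(n, Q) = Q*n*(-31/8 + Q) (c(n, Q) = (n*(-4 + (⅛ + Q)))*Q = (n*(-31/8 + Q))*Q = Q*n*(-31/8 + Q))
y + ((6*5)*(-4))*c(-1, -11) = 76 + ((6*5)*(-4))*((⅛)*(-11)*(-1)*(-31 + 8*(-11))) = 76 + (30*(-4))*((⅛)*(-11)*(-1)*(-31 - 88)) = 76 - 15*(-11)*(-1)*(-119) = 76 - 120*(-1309/8) = 76 + 19635 = 19711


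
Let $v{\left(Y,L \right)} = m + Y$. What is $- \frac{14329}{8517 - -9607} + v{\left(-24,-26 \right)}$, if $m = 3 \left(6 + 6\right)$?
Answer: $\frac{8833}{788} \approx 11.209$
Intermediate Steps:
$m = 36$ ($m = 3 \cdot 12 = 36$)
$v{\left(Y,L \right)} = 36 + Y$
$- \frac{14329}{8517 - -9607} + v{\left(-24,-26 \right)} = - \frac{14329}{8517 - -9607} + \left(36 - 24\right) = - \frac{14329}{8517 + 9607} + 12 = - \frac{14329}{18124} + 12 = \left(-14329\right) \frac{1}{18124} + 12 = - \frac{623}{788} + 12 = \frac{8833}{788}$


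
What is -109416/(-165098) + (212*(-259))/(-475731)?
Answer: 30558892040/39271118319 ≈ 0.77815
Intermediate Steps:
-109416/(-165098) + (212*(-259))/(-475731) = -109416*(-1/165098) - 54908*(-1/475731) = 54708/82549 + 54908/475731 = 30558892040/39271118319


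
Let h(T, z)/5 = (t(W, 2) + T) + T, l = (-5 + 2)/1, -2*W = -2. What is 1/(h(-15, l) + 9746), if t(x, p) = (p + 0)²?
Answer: 1/9616 ≈ 0.00010399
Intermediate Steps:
W = 1 (W = -½*(-2) = 1)
t(x, p) = p²
l = -3 (l = -3*1 = -3)
h(T, z) = 20 + 10*T (h(T, z) = 5*((2² + T) + T) = 5*((4 + T) + T) = 5*(4 + 2*T) = 20 + 10*T)
1/(h(-15, l) + 9746) = 1/((20 + 10*(-15)) + 9746) = 1/((20 - 150) + 9746) = 1/(-130 + 9746) = 1/9616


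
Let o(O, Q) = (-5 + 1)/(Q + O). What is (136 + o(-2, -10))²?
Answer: 167281/9 ≈ 18587.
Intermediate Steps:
o(O, Q) = -4/(O + Q)
(136 + o(-2, -10))² = (136 - 4/(-2 - 10))² = (136 - 4/(-12))² = (136 - 4*(-1/12))² = (136 + ⅓)² = (409/3)² = 167281/9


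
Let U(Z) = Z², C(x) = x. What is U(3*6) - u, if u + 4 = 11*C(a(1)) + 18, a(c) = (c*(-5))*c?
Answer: 365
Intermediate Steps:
a(c) = -5*c² (a(c) = (-5*c)*c = -5*c²)
u = -41 (u = -4 + (11*(-5*1²) + 18) = -4 + (11*(-5*1) + 18) = -4 + (11*(-5) + 18) = -4 + (-55 + 18) = -4 - 37 = -41)
U(3*6) - u = (3*6)² - 1*(-41) = 18² + 41 = 324 + 41 = 365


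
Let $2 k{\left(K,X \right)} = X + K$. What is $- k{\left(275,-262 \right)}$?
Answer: $- \frac{13}{2} \approx -6.5$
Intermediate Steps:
$k{\left(K,X \right)} = \frac{K}{2} + \frac{X}{2}$ ($k{\left(K,X \right)} = \frac{X + K}{2} = \frac{K + X}{2} = \frac{K}{2} + \frac{X}{2}$)
$- k{\left(275,-262 \right)} = - (\frac{1}{2} \cdot 275 + \frac{1}{2} \left(-262\right)) = - (\frac{275}{2} - 131) = \left(-1\right) \frac{13}{2} = - \frac{13}{2}$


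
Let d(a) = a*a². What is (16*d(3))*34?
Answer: 14688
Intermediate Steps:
d(a) = a³
(16*d(3))*34 = (16*3³)*34 = (16*27)*34 = 432*34 = 14688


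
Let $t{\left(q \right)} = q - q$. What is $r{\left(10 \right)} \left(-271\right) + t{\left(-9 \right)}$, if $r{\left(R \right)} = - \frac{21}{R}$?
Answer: $\frac{5691}{10} \approx 569.1$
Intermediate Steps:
$t{\left(q \right)} = 0$
$r{\left(10 \right)} \left(-271\right) + t{\left(-9 \right)} = - \frac{21}{10} \left(-271\right) + 0 = \left(-21\right) \frac{1}{10} \left(-271\right) + 0 = \left(- \frac{21}{10}\right) \left(-271\right) + 0 = \frac{5691}{10} + 0 = \frac{5691}{10}$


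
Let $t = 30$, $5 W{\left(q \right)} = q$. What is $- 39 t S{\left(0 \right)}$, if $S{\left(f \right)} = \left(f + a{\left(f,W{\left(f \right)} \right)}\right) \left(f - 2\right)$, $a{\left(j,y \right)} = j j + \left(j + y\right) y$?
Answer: $0$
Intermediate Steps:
$W{\left(q \right)} = \frac{q}{5}$
$a{\left(j,y \right)} = j^{2} + y \left(j + y\right)$
$S{\left(f \right)} = \left(-2 + f\right) \left(f + \frac{31 f^{2}}{25}\right)$ ($S{\left(f \right)} = \left(f + \left(f^{2} + \left(\frac{f}{5}\right)^{2} + f \frac{f}{5}\right)\right) \left(f - 2\right) = \left(f + \left(f^{2} + \frac{f^{2}}{25} + \frac{f^{2}}{5}\right)\right) \left(-2 + f\right) = \left(f + \frac{31 f^{2}}{25}\right) \left(-2 + f\right) = \left(-2 + f\right) \left(f + \frac{31 f^{2}}{25}\right)$)
$- 39 t S{\left(0 \right)} = \left(-39\right) 30 \cdot \frac{1}{25} \cdot 0 \left(-50 - 0 + 31 \cdot 0^{2}\right) = - 1170 \cdot \frac{1}{25} \cdot 0 \left(-50 + 0 + 31 \cdot 0\right) = - 1170 \cdot \frac{1}{25} \cdot 0 \left(-50 + 0 + 0\right) = - 1170 \cdot \frac{1}{25} \cdot 0 \left(-50\right) = \left(-1170\right) 0 = 0$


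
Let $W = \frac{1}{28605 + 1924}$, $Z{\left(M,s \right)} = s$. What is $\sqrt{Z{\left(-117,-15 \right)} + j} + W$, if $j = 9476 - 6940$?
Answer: $\frac{1}{30529} + \sqrt{2521} \approx 50.21$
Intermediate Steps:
$j = 2536$
$W = \frac{1}{30529} \approx 3.2756 \cdot 10^{-5}$
$\sqrt{Z{\left(-117,-15 \right)} + j} + W = \sqrt{-15 + 2536} + \frac{1}{30529} = \sqrt{2521} + \frac{1}{30529} = \frac{1}{30529} + \sqrt{2521}$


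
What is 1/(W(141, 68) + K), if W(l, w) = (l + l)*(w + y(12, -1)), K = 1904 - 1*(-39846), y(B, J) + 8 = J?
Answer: 1/58388 ≈ 1.7127e-5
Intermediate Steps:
y(B, J) = -8 + J
K = 41750 (K = 1904 + 39846 = 41750)
W(l, w) = 2*l*(-9 + w) (W(l, w) = (l + l)*(w + (-8 - 1)) = (2*l)*(w - 9) = (2*l)*(-9 + w) = 2*l*(-9 + w))
1/(W(141, 68) + K) = 1/(2*141*(-9 + 68) + 41750) = 1/(2*141*59 + 41750) = 1/(16638 + 41750) = 1/58388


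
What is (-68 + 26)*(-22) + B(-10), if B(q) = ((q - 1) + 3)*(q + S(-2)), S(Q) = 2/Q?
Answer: 1012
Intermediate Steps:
B(q) = (-1 + q)*(2 + q) (B(q) = ((q - 1) + 3)*(q + 2/(-2)) = ((-1 + q) + 3)*(q + 2*(-½)) = (2 + q)*(q - 1) = (2 + q)*(-1 + q) = (-1 + q)*(2 + q))
(-68 + 26)*(-22) + B(-10) = (-68 + 26)*(-22) + (-2 - 10 + (-10)²) = -42*(-22) + (-2 - 10 + 100) = 924 + 88 = 1012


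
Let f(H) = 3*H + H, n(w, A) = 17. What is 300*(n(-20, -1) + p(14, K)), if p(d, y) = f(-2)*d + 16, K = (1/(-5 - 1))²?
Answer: -23700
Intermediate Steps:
f(H) = 4*H
K = 1/36 (K = (1/(-6))² = (-⅙)² = 1/36 ≈ 0.027778)
p(d, y) = 16 - 8*d (p(d, y) = (4*(-2))*d + 16 = -8*d + 16 = 16 - 8*d)
300*(n(-20, -1) + p(14, K)) = 300*(17 + (16 - 8*14)) = 300*(17 + (16 - 112)) = 300*(17 - 96) = 300*(-79) = -23700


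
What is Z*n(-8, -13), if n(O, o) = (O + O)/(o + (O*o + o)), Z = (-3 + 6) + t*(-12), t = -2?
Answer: -72/13 ≈ -5.5385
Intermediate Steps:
Z = 27 (Z = (-3 + 6) - 2*(-12) = 3 + 24 = 27)
n(O, o) = 2*O/(2*o + O*o) (n(O, o) = (2*O)/(o + (o + O*o)) = (2*O)/(2*o + O*o) = 2*O/(2*o + O*o))
Z*n(-8, -13) = 27*(2*(-8)/(-13*(2 - 8))) = 27*(2*(-8)*(-1/13)/(-6)) = 27*(2*(-8)*(-1/13)*(-⅙)) = 27*(-8/39) = -72/13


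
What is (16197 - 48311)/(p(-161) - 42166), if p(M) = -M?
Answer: 32114/42005 ≈ 0.76453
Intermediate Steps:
(16197 - 48311)/(p(-161) - 42166) = (16197 - 48311)/(-1*(-161) - 42166) = -32114/(161 - 42166) = -32114/(-42005) = -32114*(-1/42005) = 32114/42005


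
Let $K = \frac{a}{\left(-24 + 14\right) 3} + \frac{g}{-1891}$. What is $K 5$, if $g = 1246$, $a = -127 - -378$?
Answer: $- \frac{512021}{11346} \approx -45.128$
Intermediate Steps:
$a = 251$ ($a = -127 + 378 = 251$)
$K = - \frac{512021}{56730}$ ($K = \frac{251}{\left(-24 + 14\right) 3} + \frac{1246}{-1891} = \frac{251}{\left(-10\right) 3} + 1246 \left(- \frac{1}{1891}\right) = \frac{251}{-30} - \frac{1246}{1891} = 251 \left(- \frac{1}{30}\right) - \frac{1246}{1891} = - \frac{251}{30} - \frac{1246}{1891} = - \frac{512021}{56730} \approx -9.0256$)
$K 5 = \left(- \frac{512021}{56730}\right) 5 = - \frac{512021}{11346}$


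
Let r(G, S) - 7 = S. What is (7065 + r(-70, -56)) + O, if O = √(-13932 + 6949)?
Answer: 7016 + I*√6983 ≈ 7016.0 + 83.564*I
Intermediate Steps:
r(G, S) = 7 + S
O = I*√6983 (O = √(-6983) = I*√6983 ≈ 83.564*I)
(7065 + r(-70, -56)) + O = (7065 + (7 - 56)) + I*√6983 = (7065 - 49) + I*√6983 = 7016 + I*√6983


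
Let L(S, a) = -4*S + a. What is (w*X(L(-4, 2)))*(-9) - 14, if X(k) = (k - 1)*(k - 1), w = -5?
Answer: 12991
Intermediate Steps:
L(S, a) = a - 4*S
X(k) = (-1 + k)² (X(k) = (-1 + k)*(-1 + k) = (-1 + k)²)
(w*X(L(-4, 2)))*(-9) - 14 = -5*(-1 + (2 - 4*(-4)))²*(-9) - 14 = -5*(-1 + (2 + 16))²*(-9) - 14 = -5*(-1 + 18)²*(-9) - 14 = -5*17²*(-9) - 14 = -5*289*(-9) - 14 = -1445*(-9) - 14 = 13005 - 14 = 12991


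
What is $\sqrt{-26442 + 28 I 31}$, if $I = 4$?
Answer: $i \sqrt{22970} \approx 151.56 i$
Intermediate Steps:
$\sqrt{-26442 + 28 I 31} = \sqrt{-26442 + 28 \cdot 4 \cdot 31} = \sqrt{-26442 + 112 \cdot 31} = \sqrt{-26442 + 3472} = \sqrt{-22970} = i \sqrt{22970}$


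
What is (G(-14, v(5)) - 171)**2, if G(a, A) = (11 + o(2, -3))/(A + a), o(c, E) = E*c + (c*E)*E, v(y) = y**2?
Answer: 3452164/121 ≈ 28530.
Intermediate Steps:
o(c, E) = E*c + c*E**2 (o(c, E) = E*c + (E*c)*E = E*c + c*E**2)
G(a, A) = 23/(A + a) (G(a, A) = (11 - 3*2*(1 - 3))/(A + a) = (11 - 3*2*(-2))/(A + a) = (11 + 12)/(A + a) = 23/(A + a))
(G(-14, v(5)) - 171)**2 = (23/(5**2 - 14) - 171)**2 = (23/(25 - 14) - 171)**2 = (23/11 - 171)**2 = (-1858/11)**2 = 3452164/121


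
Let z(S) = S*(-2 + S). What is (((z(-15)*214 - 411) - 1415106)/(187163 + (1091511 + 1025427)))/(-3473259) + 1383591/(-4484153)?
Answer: -13041828378675622/42267972314254223 ≈ -0.30855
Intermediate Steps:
(((z(-15)*214 - 411) - 1415106)/(187163 + (1091511 + 1025427)))/(-3473259) + 1383591/(-4484153) = (((-15*(-2 - 15)*214 - 411) - 1415106)/(187163 + (1091511 + 1025427)))/(-3473259) + 1383591/(-4484153) = (((-15*(-17)*214 - 411) - 1415106)/(187163 + 2116938))*(-1/3473259) + 1383591*(-1/4484153) = (((255*214 - 411) - 1415106)/2304101)*(-1/3473259) - 1383591/4484153 = (((54570 - 411) - 1415106)*(1/2304101))*(-1/3473259) - 1383591/4484153 = ((54159 - 1415106)*(1/2304101))*(-1/3473259) - 1383591/4484153 = -1360947*1/2304101*(-1/3473259) - 1383591/4484153 = -1360947/2304101*(-1/3473259) - 1383591/4484153 = 1603/9426077191 - 1383591/4484153 = -13041828378675622/42267972314254223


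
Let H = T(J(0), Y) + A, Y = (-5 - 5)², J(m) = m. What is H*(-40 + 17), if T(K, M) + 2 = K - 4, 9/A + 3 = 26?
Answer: 129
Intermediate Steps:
A = 9/23 (A = 9/(-3 + 26) = 9/23 ≈ 0.39130)
Y = 100 (Y = (-10)² = 100)
T(K, M) = -6 + K (T(K, M) = -2 + (K - 4) = -2 + (-4 + K) = -6 + K)
H = -129/23 (H = (-6 + 0) + 9/23 = -6 + 9/23 = -129/23 ≈ -5.6087)
H*(-40 + 17) = -129*(-40 + 17)/23 = -129/23*(-23) = 129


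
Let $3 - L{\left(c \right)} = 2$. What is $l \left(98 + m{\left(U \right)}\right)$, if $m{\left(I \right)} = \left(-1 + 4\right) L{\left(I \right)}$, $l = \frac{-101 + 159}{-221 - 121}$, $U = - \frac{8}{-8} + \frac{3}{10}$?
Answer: $- \frac{2929}{171} \approx -17.129$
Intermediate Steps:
$L{\left(c \right)} = 1$ ($L{\left(c \right)} = 3 - 2 = 1$)
$U = \frac{13}{10}$ ($U = \left(-8\right) \left(- \frac{1}{8}\right) + 3 \cdot \frac{1}{10} = 1 + \frac{3}{10} = \frac{13}{10} \approx 1.3$)
$l = - \frac{29}{171}$ ($l = \frac{58}{-342} = 58 \left(- \frac{1}{342}\right) = - \frac{29}{171} \approx -0.16959$)
$m{\left(I \right)} = 3$ ($m{\left(I \right)} = \left(-1 + 4\right) 1 = 3 \cdot 1 = 3$)
$l \left(98 + m{\left(U \right)}\right) = - \frac{29 \left(98 + 3\right)}{171} = \left(- \frac{29}{171}\right) 101 = - \frac{2929}{171}$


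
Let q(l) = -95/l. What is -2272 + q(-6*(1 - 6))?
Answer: -13651/6 ≈ -2275.2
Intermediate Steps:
-2272 + q(-6*(1 - 6)) = -2272 - 95*(-1/(6*(1 - 6))) = -2272 - 95/((-6*(-5))) = -2272 - 95/30 = -2272 - 95*1/30 = -2272 - 19/6 = -13651/6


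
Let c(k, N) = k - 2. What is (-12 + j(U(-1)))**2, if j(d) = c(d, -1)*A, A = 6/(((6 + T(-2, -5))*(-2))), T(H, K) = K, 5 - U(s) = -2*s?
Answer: 225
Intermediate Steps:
U(s) = 5 + 2*s (U(s) = 5 - (-2)*s = 5 + 2*s)
c(k, N) = -2 + k
A = -3 (A = 6/(((6 - 5)*(-2))) = 6/((1*(-2))) = 6/(-2) = 6*(-1/2) = -3)
j(d) = 6 - 3*d (j(d) = (-2 + d)*(-3) = 6 - 3*d)
(-12 + j(U(-1)))**2 = (-12 + (6 - 3*(5 + 2*(-1))))**2 = (-12 + (6 - 3*(5 - 2)))**2 = (-12 + (6 - 3*3))**2 = (-12 + (6 - 9))**2 = (-12 - 3)**2 = (-15)**2 = 225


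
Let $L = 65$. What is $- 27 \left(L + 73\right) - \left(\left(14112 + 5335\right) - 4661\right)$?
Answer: $-18512$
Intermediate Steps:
$- 27 \left(L + 73\right) - \left(\left(14112 + 5335\right) - 4661\right) = - 27 \left(65 + 73\right) - \left(\left(14112 + 5335\right) - 4661\right) = \left(-27\right) 138 - \left(19447 - 4661\right) = -3726 - 14786 = -18512$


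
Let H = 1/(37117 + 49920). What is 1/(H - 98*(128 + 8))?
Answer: -87037/1160029135 ≈ -7.5030e-5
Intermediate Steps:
H = 1/87037 ≈ 1.1489e-5
1/(H - 98*(128 + 8)) = 1/(1/87037 - 98*(128 + 8)) = 1/(1/87037 - 98*136) = 1/(1/87037 - 13328) = 1/(-1160029135/87037) = -87037/1160029135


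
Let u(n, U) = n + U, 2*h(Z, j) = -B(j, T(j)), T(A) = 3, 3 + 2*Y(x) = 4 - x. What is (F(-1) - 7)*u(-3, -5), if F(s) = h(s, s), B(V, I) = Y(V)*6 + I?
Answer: 92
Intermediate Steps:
Y(x) = ½ - x/2 (Y(x) = -3/2 + (4 - x)/2 = -3/2 + (2 - x/2) = ½ - x/2)
B(V, I) = 3 + I - 3*V (B(V, I) = (½ - V/2)*6 + I = (3 - 3*V) + I = 3 + I - 3*V)
h(Z, j) = -3 + 3*j/2 (h(Z, j) = (-(3 + 3 - 3*j))/2 = (-(6 - 3*j))/2 = (-6 + 3*j)/2 = -3 + 3*j/2)
F(s) = -3 + 3*s/2
u(n, U) = U + n
(F(-1) - 7)*u(-3, -5) = ((-3 + (3/2)*(-1)) - 7)*(-5 - 3) = ((-3 - 3/2) - 7)*(-8) = (-9/2 - 7)*(-8) = -23/2*(-8) = 92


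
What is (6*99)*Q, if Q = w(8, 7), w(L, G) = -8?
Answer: -4752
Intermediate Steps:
Q = -8
(6*99)*Q = (6*99)*(-8) = 594*(-8) = -4752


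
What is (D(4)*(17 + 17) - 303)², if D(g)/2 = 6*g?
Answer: 1766241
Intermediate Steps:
D(g) = 12*g (D(g) = 2*(6*g) = 12*g)
(D(4)*(17 + 17) - 303)² = ((12*4)*(17 + 17) - 303)² = (48*34 - 303)² = (1632 - 303)² = 1329² = 1766241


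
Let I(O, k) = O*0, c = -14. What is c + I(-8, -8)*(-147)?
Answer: -14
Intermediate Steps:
I(O, k) = 0
c + I(-8, -8)*(-147) = -14 + 0*(-147) = -14 + 0 = -14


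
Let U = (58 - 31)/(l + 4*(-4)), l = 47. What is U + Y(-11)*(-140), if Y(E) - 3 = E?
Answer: 34747/31 ≈ 1120.9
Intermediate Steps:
U = 27/31 (U = (58 - 31)/(47 + 4*(-4)) = 27/(47 - 16) = 27/31 ≈ 0.87097)
Y(E) = 3 + E
U + Y(-11)*(-140) = 27/31 + (3 - 11)*(-140) = 27/31 - 8*(-140) = 27/31 + 1120 = 34747/31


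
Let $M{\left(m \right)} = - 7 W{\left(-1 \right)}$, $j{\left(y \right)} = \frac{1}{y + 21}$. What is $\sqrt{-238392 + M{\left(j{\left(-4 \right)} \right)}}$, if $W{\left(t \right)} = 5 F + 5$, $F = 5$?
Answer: $i \sqrt{238602} \approx 488.47 i$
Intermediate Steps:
$j{\left(y \right)} = \frac{1}{21 + y}$
$W{\left(t \right)} = 30$ ($W{\left(t \right)} = 5 \cdot 5 + 5 = 25 + 5 = 30$)
$M{\left(m \right)} = -210$ ($M{\left(m \right)} = \left(-7\right) 30 = -210$)
$\sqrt{-238392 + M{\left(j{\left(-4 \right)} \right)}} = \sqrt{-238392 - 210} = \sqrt{-238602} = i \sqrt{238602}$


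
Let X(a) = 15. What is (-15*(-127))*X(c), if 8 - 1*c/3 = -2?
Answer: 28575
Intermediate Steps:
c = 30 (c = 24 - 3*(-2) = 24 + 6 = 30)
(-15*(-127))*X(c) = -15*(-127)*15 = 1905*15 = 28575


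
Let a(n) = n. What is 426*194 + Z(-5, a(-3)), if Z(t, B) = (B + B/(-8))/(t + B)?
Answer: 5289237/64 ≈ 82644.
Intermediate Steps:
Z(t, B) = 7*B/(8*(B + t)) (Z(t, B) = (B + B*(-⅛))/(B + t) = (B - B/8)/(B + t) = (7*B/8)/(B + t) = 7*B/(8*(B + t)))
426*194 + Z(-5, a(-3)) = 426*194 + (7/8)*(-3)/(-3 - 5) = 82644 + (7/8)*(-3)/(-8) = 82644 + (7/8)*(-3)*(-⅛) = 82644 + 21/64 = 5289237/64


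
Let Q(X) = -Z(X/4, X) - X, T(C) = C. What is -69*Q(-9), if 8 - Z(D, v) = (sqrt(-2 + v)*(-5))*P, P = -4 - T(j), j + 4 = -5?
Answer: -69 + 1725*I*sqrt(11) ≈ -69.0 + 5721.2*I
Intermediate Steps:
j = -9 (j = -4 - 5 = -9)
P = 5 (P = -4 - 1*(-9) = -4 + 9 = 5)
Z(D, v) = 8 + 25*sqrt(-2 + v) (Z(D, v) = 8 - sqrt(-2 + v)*(-5)*5 = 8 - (-5*sqrt(-2 + v))*5 = 8 - (-25)*sqrt(-2 + v) = 8 + 25*sqrt(-2 + v))
Q(X) = -8 - X - 25*sqrt(-2 + X) (Q(X) = -(8 + 25*sqrt(-2 + X)) - X = (-8 - 25*sqrt(-2 + X)) - X = -8 - X - 25*sqrt(-2 + X))
-69*Q(-9) = -69*(-8 - 1*(-9) - 25*sqrt(-2 - 9)) = -69*(-8 + 9 - 25*I*sqrt(11)) = -69*(1 - 25*I*sqrt(11)) = -69 + 1725*I*sqrt(11)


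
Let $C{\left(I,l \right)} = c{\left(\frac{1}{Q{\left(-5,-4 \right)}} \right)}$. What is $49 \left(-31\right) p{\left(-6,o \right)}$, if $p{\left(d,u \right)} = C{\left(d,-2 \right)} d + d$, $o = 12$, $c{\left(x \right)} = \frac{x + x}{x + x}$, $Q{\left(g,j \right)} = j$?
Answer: $18228$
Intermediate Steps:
$c{\left(x \right)} = 1$ ($c{\left(x \right)} = \frac{2 x}{2 x} = 2 x \frac{1}{2 x} = 1$)
$C{\left(I,l \right)} = 1$
$p{\left(d,u \right)} = 2 d$ ($p{\left(d,u \right)} = 1 d + d = d + d = 2 d$)
$49 \left(-31\right) p{\left(-6,o \right)} = 49 \left(-31\right) 2 \left(-6\right) = \left(-1519\right) \left(-12\right) = 18228$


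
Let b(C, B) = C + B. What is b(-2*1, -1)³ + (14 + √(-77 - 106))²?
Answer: -14 + 28*I*√183 ≈ -14.0 + 378.78*I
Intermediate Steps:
b(C, B) = B + C
b(-2*1, -1)³ + (14 + √(-77 - 106))² = (-1 - 2*1)³ + (14 + √(-77 - 106))² = (-1 - 2)³ + (14 + √(-183))² = (-3)³ + (14 + I*√183)² = -27 + (14 + I*√183)²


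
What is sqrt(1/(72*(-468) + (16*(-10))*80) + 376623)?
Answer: sqrt(50888311498342)/11624 ≈ 613.70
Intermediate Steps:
sqrt(1/(72*(-468) + (16*(-10))*80) + 376623) = sqrt(1/(-33696 - 160*80) + 376623) = sqrt(1/(-33696 - 12800) + 376623) = sqrt(1/(-46496) + 376623) = sqrt(-1/46496 + 376623) = sqrt(17511463007/46496) = sqrt(50888311498342)/11624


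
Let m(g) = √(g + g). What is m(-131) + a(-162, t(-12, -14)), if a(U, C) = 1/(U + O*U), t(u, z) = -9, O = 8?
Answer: -1/1458 + I*√262 ≈ -0.00068587 + 16.186*I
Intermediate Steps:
a(U, C) = 1/(9*U) (a(U, C) = 1/(U + 8*U) = 1/(9*U))
m(g) = √2*√g (m(g) = √(2*g) = √2*√g)
m(-131) + a(-162, t(-12, -14)) = √2*√(-131) + (⅑)/(-162) = √2*(I*√131) + (⅑)*(-1/162) = I*√262 - 1/1458 = -1/1458 + I*√262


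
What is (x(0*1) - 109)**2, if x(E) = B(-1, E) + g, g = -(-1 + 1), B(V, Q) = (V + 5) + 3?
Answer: 10404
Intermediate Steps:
B(V, Q) = 8 + V (B(V, Q) = (5 + V) + 3 = 8 + V)
g = 0 (g = -1*0 = 0)
x(E) = 7 (x(E) = (8 - 1) + 0 = 7 + 0 = 7)
(x(0*1) - 109)**2 = (7 - 109)**2 = (-102)**2 = 10404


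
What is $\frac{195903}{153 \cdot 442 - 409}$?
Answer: $\frac{195903}{67217} \approx 2.9145$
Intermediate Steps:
$\frac{195903}{153 \cdot 442 - 409} = \frac{195903}{67626 - 409} = \frac{195903}{67217}$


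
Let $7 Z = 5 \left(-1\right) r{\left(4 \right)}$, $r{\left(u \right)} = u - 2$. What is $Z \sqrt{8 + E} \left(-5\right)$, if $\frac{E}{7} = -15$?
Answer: $\frac{50 i \sqrt{97}}{7} \approx 70.349 i$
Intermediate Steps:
$E = -105$ ($E = 7 \left(-15\right) = -105$)
$r{\left(u \right)} = -2 + u$
$Z = - \frac{10}{7}$ ($Z = \frac{5 \left(-1\right) \left(-2 + 4\right)}{7} = \frac{\left(-5\right) 2}{7} = \frac{1}{7} \left(-10\right) = - \frac{10}{7} \approx -1.4286$)
$Z \sqrt{8 + E} \left(-5\right) = - \frac{10 \sqrt{8 - 105} \left(-5\right)}{7} = - \frac{10 \sqrt{-97} \left(-5\right)}{7} = - \frac{10 i \sqrt{97} \left(-5\right)}{7} = - \frac{10 \left(- 5 i \sqrt{97}\right)}{7} = \frac{50 i \sqrt{97}}{7}$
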